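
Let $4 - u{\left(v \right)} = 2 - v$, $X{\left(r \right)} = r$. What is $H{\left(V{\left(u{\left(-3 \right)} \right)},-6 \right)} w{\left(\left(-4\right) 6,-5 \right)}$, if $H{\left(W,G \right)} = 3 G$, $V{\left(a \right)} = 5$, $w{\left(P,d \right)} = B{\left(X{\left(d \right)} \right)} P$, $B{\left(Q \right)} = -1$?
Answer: $-432$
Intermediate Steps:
$w{\left(P,d \right)} = - P$
$u{\left(v \right)} = 2 + v$ ($u{\left(v \right)} = 4 - \left(2 - v\right) = 4 + \left(-2 + v\right) = 2 + v$)
$H{\left(V{\left(u{\left(-3 \right)} \right)},-6 \right)} w{\left(\left(-4\right) 6,-5 \right)} = 3 \left(-6\right) \left(- \left(-4\right) 6\right) = - 18 \left(\left(-1\right) \left(-24\right)\right) = \left(-18\right) 24 = -432$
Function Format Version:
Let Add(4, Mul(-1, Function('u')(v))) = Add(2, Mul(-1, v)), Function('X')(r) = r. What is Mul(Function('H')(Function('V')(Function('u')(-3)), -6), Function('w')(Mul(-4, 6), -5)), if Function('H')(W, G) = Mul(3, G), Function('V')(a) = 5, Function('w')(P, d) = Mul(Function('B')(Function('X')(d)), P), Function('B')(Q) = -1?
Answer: -432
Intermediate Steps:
Function('w')(P, d) = Mul(-1, P)
Function('u')(v) = Add(2, v) (Function('u')(v) = Add(4, Mul(-1, Add(2, Mul(-1, v)))) = Add(4, Add(-2, v)) = Add(2, v))
Mul(Function('H')(Function('V')(Function('u')(-3)), -6), Function('w')(Mul(-4, 6), -5)) = Mul(Mul(3, -6), Mul(-1, Mul(-4, 6))) = Mul(-18, Mul(-1, -24)) = Mul(-18, 24) = -432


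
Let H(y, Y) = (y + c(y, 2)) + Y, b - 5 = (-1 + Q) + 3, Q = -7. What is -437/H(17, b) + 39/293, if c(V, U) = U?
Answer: -6700/293 ≈ -22.867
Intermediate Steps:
b = 0 (b = 5 + ((-1 - 7) + 3) = 5 + (-8 + 3) = 5 - 5 = 0)
H(y, Y) = 2 + Y + y (H(y, Y) = (y + 2) + Y = (2 + y) + Y = 2 + Y + y)
-437/H(17, b) + 39/293 = -437/(2 + 0 + 17) + 39/293 = -437/19 + 39*(1/293) = -437*1/19 + 39/293 = -23 + 39/293 = -6700/293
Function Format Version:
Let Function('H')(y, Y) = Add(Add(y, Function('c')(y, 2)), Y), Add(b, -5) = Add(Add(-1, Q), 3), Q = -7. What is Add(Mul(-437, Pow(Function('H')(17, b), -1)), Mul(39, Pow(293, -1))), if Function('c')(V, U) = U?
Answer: Rational(-6700, 293) ≈ -22.867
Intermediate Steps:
b = 0 (b = Add(5, Add(Add(-1, -7), 3)) = Add(5, Add(-8, 3)) = Add(5, -5) = 0)
Function('H')(y, Y) = Add(2, Y, y) (Function('H')(y, Y) = Add(Add(y, 2), Y) = Add(Add(2, y), Y) = Add(2, Y, y))
Add(Mul(-437, Pow(Function('H')(17, b), -1)), Mul(39, Pow(293, -1))) = Add(Mul(-437, Pow(Add(2, 0, 17), -1)), Mul(39, Pow(293, -1))) = Add(Mul(-437, Pow(19, -1)), Mul(39, Rational(1, 293))) = Add(Mul(-437, Rational(1, 19)), Rational(39, 293)) = Add(-23, Rational(39, 293)) = Rational(-6700, 293)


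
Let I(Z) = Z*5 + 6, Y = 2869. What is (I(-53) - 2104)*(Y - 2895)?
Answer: 61438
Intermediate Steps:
I(Z) = 6 + 5*Z (I(Z) = 5*Z + 6 = 6 + 5*Z)
(I(-53) - 2104)*(Y - 2895) = ((6 + 5*(-53)) - 2104)*(2869 - 2895) = ((6 - 265) - 2104)*(-26) = (-259 - 2104)*(-26) = -2363*(-26) = 61438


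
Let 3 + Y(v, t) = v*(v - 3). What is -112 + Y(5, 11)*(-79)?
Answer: -665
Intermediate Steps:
Y(v, t) = -3 + v*(-3 + v) (Y(v, t) = -3 + v*(v - 3) = -3 + v*(-3 + v))
-112 + Y(5, 11)*(-79) = -112 + (-3 + 5² - 3*5)*(-79) = -112 + (-3 + 25 - 15)*(-79) = -112 + 7*(-79) = -112 - 553 = -665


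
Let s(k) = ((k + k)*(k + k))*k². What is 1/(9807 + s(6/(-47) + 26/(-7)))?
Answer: 11716114081/125110460826031 ≈ 9.3646e-5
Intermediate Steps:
s(k) = 4*k⁴ (s(k) = ((2*k)*(2*k))*k² = (4*k²)*k² = 4*k⁴)
1/(9807 + s(6/(-47) + 26/(-7))) = 1/(9807 + 4*(6/(-47) + 26/(-7))⁴) = 1/(9807 + 4*(6*(-1/47) + 26*(-⅐))⁴) = 1/(9807 + 4*(-6/47 - 26/7)⁴) = 1/(9807 + 4*(-1264/329)⁴) = 1/(9807 + 4*(2552632508416/11716114081)) = 1/(9807 + 10210530033664/11716114081) = 1/(125110460826031/11716114081) = 11716114081/125110460826031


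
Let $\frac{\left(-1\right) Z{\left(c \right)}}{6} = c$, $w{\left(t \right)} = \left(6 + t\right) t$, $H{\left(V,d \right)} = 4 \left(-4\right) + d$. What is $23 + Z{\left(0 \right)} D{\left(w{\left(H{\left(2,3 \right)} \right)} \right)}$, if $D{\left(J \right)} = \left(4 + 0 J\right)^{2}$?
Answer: $23$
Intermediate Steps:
$H{\left(V,d \right)} = -16 + d$
$w{\left(t \right)} = t \left(6 + t\right)$
$Z{\left(c \right)} = - 6 c$
$D{\left(J \right)} = 16$ ($D{\left(J \right)} = \left(4 + 0\right)^{2} = 4^{2} = 16$)
$23 + Z{\left(0 \right)} D{\left(w{\left(H{\left(2,3 \right)} \right)} \right)} = 23 + \left(-6\right) 0 \cdot 16 = 23 + 0 \cdot 16 = 23 + 0 = 23$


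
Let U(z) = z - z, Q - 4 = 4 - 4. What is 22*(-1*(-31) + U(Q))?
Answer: 682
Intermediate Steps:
Q = 4 (Q = 4 + (4 - 4) = 4 + 0 = 4)
U(z) = 0
22*(-1*(-31) + U(Q)) = 22*(-1*(-31) + 0) = 22*(31 + 0) = 22*31 = 682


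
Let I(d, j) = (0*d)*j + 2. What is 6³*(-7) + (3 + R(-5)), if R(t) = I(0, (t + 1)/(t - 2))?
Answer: -1507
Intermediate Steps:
I(d, j) = 2 (I(d, j) = 0*j + 2 = 0 + 2 = 2)
R(t) = 2
6³*(-7) + (3 + R(-5)) = 6³*(-7) + (3 + 2) = 216*(-7) + 5 = -1512 + 5 = -1507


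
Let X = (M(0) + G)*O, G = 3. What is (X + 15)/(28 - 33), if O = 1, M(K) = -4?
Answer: -14/5 ≈ -2.8000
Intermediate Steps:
X = -1 (X = (-4 + 3)*1 = -1*1 = -1)
(X + 15)/(28 - 33) = (-1 + 15)/(28 - 33) = 14/(-5) = 14*(-⅕) = -14/5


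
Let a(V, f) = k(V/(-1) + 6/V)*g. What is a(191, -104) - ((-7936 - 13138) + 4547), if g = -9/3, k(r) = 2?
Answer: 16521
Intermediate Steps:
g = -3 (g = -9*1/3 = -3)
a(V, f) = -6 (a(V, f) = 2*(-3) = -6)
a(191, -104) - ((-7936 - 13138) + 4547) = -6 - ((-7936 - 13138) + 4547) = -6 - (-21074 + 4547) = -6 - 1*(-16527) = -6 + 16527 = 16521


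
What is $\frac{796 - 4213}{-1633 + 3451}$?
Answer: $- \frac{1139}{606} \approx -1.8795$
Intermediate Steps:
$\frac{796 - 4213}{-1633 + 3451} = - \frac{3417}{1818} = \left(-3417\right) \frac{1}{1818} = - \frac{1139}{606}$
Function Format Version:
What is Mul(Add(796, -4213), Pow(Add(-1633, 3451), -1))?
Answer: Rational(-1139, 606) ≈ -1.8795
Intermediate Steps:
Mul(Add(796, -4213), Pow(Add(-1633, 3451), -1)) = Mul(-3417, Pow(1818, -1)) = Mul(-3417, Rational(1, 1818)) = Rational(-1139, 606)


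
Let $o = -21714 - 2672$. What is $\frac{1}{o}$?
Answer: $- \frac{1}{24386} \approx -4.1007 \cdot 10^{-5}$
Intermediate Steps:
$o = -24386$ ($o = -21714 - 2672 = -24386$)
$\frac{1}{o} = \frac{1}{-24386} = - \frac{1}{24386}$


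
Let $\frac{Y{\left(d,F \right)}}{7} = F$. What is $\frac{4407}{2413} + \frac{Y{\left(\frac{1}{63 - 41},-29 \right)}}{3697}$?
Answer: $\frac{15802840}{8920861} \approx 1.7714$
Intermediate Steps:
$Y{\left(d,F \right)} = 7 F$
$\frac{4407}{2413} + \frac{Y{\left(\frac{1}{63 - 41},-29 \right)}}{3697} = \frac{4407}{2413} + \frac{7 \left(-29\right)}{3697} = 4407 \cdot \frac{1}{2413} - \frac{203}{3697} = \frac{4407}{2413} - \frac{203}{3697} = \frac{15802840}{8920861}$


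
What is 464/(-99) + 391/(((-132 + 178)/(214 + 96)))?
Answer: 260401/99 ≈ 2630.3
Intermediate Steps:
464/(-99) + 391/(((-132 + 178)/(214 + 96))) = 464*(-1/99) + 391/((46/310)) = -464/99 + 391/((46*(1/310))) = -464/99 + 391/(23/155) = -464/99 + 391*(155/23) = -464/99 + 2635 = 260401/99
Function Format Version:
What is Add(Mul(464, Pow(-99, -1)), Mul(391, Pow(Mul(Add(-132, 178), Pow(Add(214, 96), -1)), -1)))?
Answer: Rational(260401, 99) ≈ 2630.3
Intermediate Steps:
Add(Mul(464, Pow(-99, -1)), Mul(391, Pow(Mul(Add(-132, 178), Pow(Add(214, 96), -1)), -1))) = Add(Mul(464, Rational(-1, 99)), Mul(391, Pow(Mul(46, Pow(310, -1)), -1))) = Add(Rational(-464, 99), Mul(391, Pow(Mul(46, Rational(1, 310)), -1))) = Add(Rational(-464, 99), Mul(391, Pow(Rational(23, 155), -1))) = Add(Rational(-464, 99), Mul(391, Rational(155, 23))) = Add(Rational(-464, 99), 2635) = Rational(260401, 99)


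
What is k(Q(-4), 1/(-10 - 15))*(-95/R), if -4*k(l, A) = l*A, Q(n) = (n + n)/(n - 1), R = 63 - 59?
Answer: -19/50 ≈ -0.38000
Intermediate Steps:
R = 4
Q(n) = 2*n/(-1 + n) (Q(n) = (2*n)/(-1 + n) = 2*n/(-1 + n))
k(l, A) = -A*l/4 (k(l, A) = -l*A/4 = -A*l/4)
k(Q(-4), 1/(-10 - 15))*(-95/R) = (-2*(-4)/(-1 - 4)/(4*(-10 - 15)))*(-95/4) = (-1/4*2*(-4)/(-5)/(-25))*(-95*1/4) = -1/4*(-1/25)*2*(-4)*(-1/5)*(-95/4) = -1/4*(-1/25)*8/5*(-95/4) = (2/125)*(-95/4) = -19/50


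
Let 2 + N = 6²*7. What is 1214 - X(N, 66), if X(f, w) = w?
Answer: 1148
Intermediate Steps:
N = 250 (N = -2 + 6²*7 = -2 + 36*7 = -2 + 252 = 250)
1214 - X(N, 66) = 1214 - 1*66 = 1214 - 66 = 1148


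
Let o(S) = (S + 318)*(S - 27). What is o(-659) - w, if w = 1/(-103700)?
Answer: 24258126201/103700 ≈ 2.3393e+5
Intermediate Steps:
o(S) = (-27 + S)*(318 + S) (o(S) = (318 + S)*(-27 + S) = (-27 + S)*(318 + S))
w = -1/103700 ≈ -9.6432e-6
o(-659) - w = (-8586 + (-659)² + 291*(-659)) - 1*(-1/103700) = (-8586 + 434281 - 191769) + 1/103700 = 233926 + 1/103700 = 24258126201/103700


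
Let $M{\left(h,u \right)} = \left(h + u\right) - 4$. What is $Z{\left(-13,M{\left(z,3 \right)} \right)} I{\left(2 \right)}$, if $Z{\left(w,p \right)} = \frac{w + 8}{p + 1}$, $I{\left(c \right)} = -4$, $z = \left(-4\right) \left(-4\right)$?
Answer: $\frac{5}{4} \approx 1.25$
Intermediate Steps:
$z = 16$
$M{\left(h,u \right)} = -4 + h + u$
$Z{\left(w,p \right)} = \frac{8 + w}{1 + p}$
$Z{\left(-13,M{\left(z,3 \right)} \right)} I{\left(2 \right)} = \frac{8 - 13}{1 + \left(-4 + 16 + 3\right)} \left(-4\right) = \frac{1}{1 + 15} \left(-5\right) \left(-4\right) = \frac{1}{16} \left(-5\right) \left(-4\right) = \left(- \frac{5}{16}\right) \left(-4\right) = \frac{5}{4}$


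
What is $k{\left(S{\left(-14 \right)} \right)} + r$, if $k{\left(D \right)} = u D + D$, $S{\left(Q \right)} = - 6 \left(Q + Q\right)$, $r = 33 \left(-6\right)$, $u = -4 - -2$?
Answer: $-366$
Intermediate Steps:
$u = -2$ ($u = -4 + 2 = -2$)
$r = -198$
$S{\left(Q \right)} = - 12 Q$ ($S{\left(Q \right)} = - 6 \cdot 2 Q = - 12 Q$)
$k{\left(D \right)} = - D$ ($k{\left(D \right)} = - 2 D + D = - D$)
$k{\left(S{\left(-14 \right)} \right)} + r = - \left(-12\right) \left(-14\right) - 198 = \left(-1\right) 168 - 198 = -168 - 198 = -366$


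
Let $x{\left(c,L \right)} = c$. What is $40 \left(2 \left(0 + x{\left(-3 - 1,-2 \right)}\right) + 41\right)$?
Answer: $1320$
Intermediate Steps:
$40 \left(2 \left(0 + x{\left(-3 - 1,-2 \right)}\right) + 41\right) = 40 \left(2 \left(0 - 4\right) + 41\right) = 40 \left(2 \left(-4\right) + 41\right) = 40 \left(-8 + 41\right) = 40 \cdot 33 = 1320$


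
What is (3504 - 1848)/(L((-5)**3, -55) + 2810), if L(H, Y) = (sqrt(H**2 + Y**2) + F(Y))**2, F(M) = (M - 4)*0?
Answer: 414/5365 ≈ 0.077167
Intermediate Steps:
F(M) = 0 (F(M) = (-4 + M)*0 = 0)
L(H, Y) = H**2 + Y**2 (L(H, Y) = (sqrt(H**2 + Y**2) + 0)**2 = (sqrt(H**2 + Y**2))**2 = H**2 + Y**2)
(3504 - 1848)/(L((-5)**3, -55) + 2810) = (3504 - 1848)/((((-5)**3)**2 + (-55)**2) + 2810) = 1656/(((-125)**2 + 3025) + 2810) = 1656/((15625 + 3025) + 2810) = 1656/(18650 + 2810) = 1656/21460 = 1656*(1/21460) = 414/5365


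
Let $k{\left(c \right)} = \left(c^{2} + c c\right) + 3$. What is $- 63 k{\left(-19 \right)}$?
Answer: $-45675$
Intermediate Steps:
$k{\left(c \right)} = 3 + 2 c^{2}$ ($k{\left(c \right)} = \left(c^{2} + c^{2}\right) + 3 = 2 c^{2} + 3 = 3 + 2 c^{2}$)
$- 63 k{\left(-19 \right)} = - 63 \left(3 + 2 \left(-19\right)^{2}\right) = - 63 \left(3 + 2 \cdot 361\right) = - 63 \left(3 + 722\right) = \left(-63\right) 725 = -45675$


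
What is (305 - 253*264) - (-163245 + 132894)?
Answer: -36136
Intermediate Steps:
(305 - 253*264) - (-163245 + 132894) = (305 - 66792) - 1*(-30351) = -66487 + 30351 = -36136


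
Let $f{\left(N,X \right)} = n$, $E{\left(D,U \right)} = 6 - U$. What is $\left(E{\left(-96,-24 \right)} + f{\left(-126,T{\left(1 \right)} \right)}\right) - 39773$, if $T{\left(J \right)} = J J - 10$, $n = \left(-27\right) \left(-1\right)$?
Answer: $-39716$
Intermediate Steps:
$n = 27$
$T{\left(J \right)} = -10 + J^{2}$ ($T{\left(J \right)} = J^{2} - 10 = -10 + J^{2}$)
$f{\left(N,X \right)} = 27$
$\left(E{\left(-96,-24 \right)} + f{\left(-126,T{\left(1 \right)} \right)}\right) - 39773 = \left(\left(6 - -24\right) + 27\right) - 39773 = \left(\left(6 + 24\right) + 27\right) - 39773 = \left(30 + 27\right) - 39773 = 57 - 39773 = -39716$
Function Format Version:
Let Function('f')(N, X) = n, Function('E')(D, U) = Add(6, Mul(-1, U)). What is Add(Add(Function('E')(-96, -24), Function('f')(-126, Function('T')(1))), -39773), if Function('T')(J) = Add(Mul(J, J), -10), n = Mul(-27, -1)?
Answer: -39716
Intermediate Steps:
n = 27
Function('T')(J) = Add(-10, Pow(J, 2)) (Function('T')(J) = Add(Pow(J, 2), -10) = Add(-10, Pow(J, 2)))
Function('f')(N, X) = 27
Add(Add(Function('E')(-96, -24), Function('f')(-126, Function('T')(1))), -39773) = Add(Add(Add(6, Mul(-1, -24)), 27), -39773) = Add(Add(Add(6, 24), 27), -39773) = Add(Add(30, 27), -39773) = Add(57, -39773) = -39716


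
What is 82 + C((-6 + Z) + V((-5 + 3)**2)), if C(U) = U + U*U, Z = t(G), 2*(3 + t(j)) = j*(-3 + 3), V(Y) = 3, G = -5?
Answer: 112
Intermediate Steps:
t(j) = -3 (t(j) = -3 + (j*(-3 + 3))/2 = -3 + (j*0)/2 = -3 + (1/2)*0 = -3 + 0 = -3)
Z = -3
C(U) = U + U**2
82 + C((-6 + Z) + V((-5 + 3)**2)) = 82 + ((-6 - 3) + 3)*(1 + ((-6 - 3) + 3)) = 82 + (-9 + 3)*(1 + (-9 + 3)) = 82 - 6*(1 - 6) = 82 - 6*(-5) = 82 + 30 = 112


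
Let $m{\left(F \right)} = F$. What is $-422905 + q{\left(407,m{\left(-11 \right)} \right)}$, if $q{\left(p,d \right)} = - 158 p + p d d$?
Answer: $-437964$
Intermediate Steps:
$q{\left(p,d \right)} = - 158 p + p d^{2}$ ($q{\left(p,d \right)} = - 158 p + d p d = - 158 p + p d^{2}$)
$-422905 + q{\left(407,m{\left(-11 \right)} \right)} = -422905 + 407 \left(-158 + \left(-11\right)^{2}\right) = -422905 + 407 \left(-158 + 121\right) = -422905 + 407 \left(-37\right) = -422905 - 15059 = -437964$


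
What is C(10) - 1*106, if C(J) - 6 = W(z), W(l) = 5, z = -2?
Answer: -95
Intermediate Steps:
C(J) = 11 (C(J) = 6 + 5 = 11)
C(10) - 1*106 = 11 - 1*106 = 11 - 106 = -95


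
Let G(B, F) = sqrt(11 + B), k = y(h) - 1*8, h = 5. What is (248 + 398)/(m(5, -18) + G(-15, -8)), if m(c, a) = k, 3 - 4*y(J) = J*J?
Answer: -34884/745 - 5168*I/745 ≈ -46.824 - 6.9369*I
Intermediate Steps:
y(J) = 3/4 - J**2/4 (y(J) = 3/4 - J*J/4 = 3/4 - J**2/4)
k = -27/2 (k = (3/4 - 1/4*5**2) - 1*8 = (3/4 - 1/4*25) - 8 = (3/4 - 25/4) - 8 = -11/2 - 8 = -27/2 ≈ -13.500)
m(c, a) = -27/2
(248 + 398)/(m(5, -18) + G(-15, -8)) = (248 + 398)/(-27/2 + sqrt(11 - 15)) = 646/(-27/2 + sqrt(-4)) = 646/(-27/2 + 2*I) = 646*(4*(-27/2 - 2*I)/745) = 2584*(-27/2 - 2*I)/745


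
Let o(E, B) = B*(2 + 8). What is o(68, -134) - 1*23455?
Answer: -24795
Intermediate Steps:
o(E, B) = 10*B (o(E, B) = B*10 = 10*B)
o(68, -134) - 1*23455 = 10*(-134) - 1*23455 = -1340 - 23455 = -24795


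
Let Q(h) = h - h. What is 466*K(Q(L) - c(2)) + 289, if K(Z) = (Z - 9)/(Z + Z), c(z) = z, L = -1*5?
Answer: 3141/2 ≈ 1570.5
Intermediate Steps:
L = -5
Q(h) = 0
K(Z) = (-9 + Z)/(2*Z) (K(Z) = (-9 + Z)/((2*Z)) = (-9 + Z)*(1/(2*Z)) = (-9 + Z)/(2*Z))
466*K(Q(L) - c(2)) + 289 = 466*((-9 + (0 - 1*2))/(2*(0 - 1*2))) + 289 = 466*((-9 + (0 - 2))/(2*(0 - 2))) + 289 = 466*((½)*(-9 - 2)/(-2)) + 289 = 466*((½)*(-½)*(-11)) + 289 = 466*(11/4) + 289 = 2563/2 + 289 = 3141/2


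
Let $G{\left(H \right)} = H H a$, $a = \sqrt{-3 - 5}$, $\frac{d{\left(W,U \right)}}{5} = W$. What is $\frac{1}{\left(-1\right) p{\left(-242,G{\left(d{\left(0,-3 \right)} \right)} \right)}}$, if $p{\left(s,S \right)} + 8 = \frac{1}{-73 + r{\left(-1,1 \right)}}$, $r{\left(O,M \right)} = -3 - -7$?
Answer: $\frac{69}{553} \approx 0.12477$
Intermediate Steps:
$d{\left(W,U \right)} = 5 W$
$r{\left(O,M \right)} = 4$ ($r{\left(O,M \right)} = -3 + 7 = 4$)
$a = 2 i \sqrt{2}$ ($a = \sqrt{-8} = 2 i \sqrt{2} \approx 2.8284 i$)
$G{\left(H \right)} = 2 i \sqrt{2} H^{2}$ ($G{\left(H \right)} = H H 2 i \sqrt{2} = H^{2} \cdot 2 i \sqrt{2} = 2 i \sqrt{2} H^{2}$)
$p{\left(s,S \right)} = - \frac{553}{69}$ ($p{\left(s,S \right)} = -8 + \frac{1}{-73 + 4} = -8 + \frac{1}{-69} = -8 - \frac{1}{69} = - \frac{553}{69}$)
$\frac{1}{\left(-1\right) p{\left(-242,G{\left(d{\left(0,-3 \right)} \right)} \right)}} = \frac{1}{\left(-1\right) \left(- \frac{553}{69}\right)} = \frac{1}{\frac{553}{69}} = \frac{69}{553}$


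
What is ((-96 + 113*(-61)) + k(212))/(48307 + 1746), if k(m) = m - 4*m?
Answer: -7625/50053 ≈ -0.15234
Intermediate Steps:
k(m) = -3*m
((-96 + 113*(-61)) + k(212))/(48307 + 1746) = ((-96 + 113*(-61)) - 3*212)/(48307 + 1746) = ((-96 - 6893) - 636)/50053 = (-6989 - 636)*(1/50053) = -7625*1/50053 = -7625/50053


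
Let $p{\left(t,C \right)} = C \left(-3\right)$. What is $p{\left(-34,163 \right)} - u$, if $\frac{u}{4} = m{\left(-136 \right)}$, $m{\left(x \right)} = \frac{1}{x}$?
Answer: $- \frac{16625}{34} \approx -488.97$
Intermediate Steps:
$p{\left(t,C \right)} = - 3 C$
$u = - \frac{1}{34}$ ($u = \frac{4}{-136} = 4 \left(- \frac{1}{136}\right) = - \frac{1}{34} \approx -0.029412$)
$p{\left(-34,163 \right)} - u = \left(-3\right) 163 - - \frac{1}{34} = -489 + \frac{1}{34} = - \frac{16625}{34}$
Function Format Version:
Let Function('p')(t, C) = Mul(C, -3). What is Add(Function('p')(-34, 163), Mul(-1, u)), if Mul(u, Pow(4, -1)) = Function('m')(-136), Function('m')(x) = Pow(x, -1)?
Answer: Rational(-16625, 34) ≈ -488.97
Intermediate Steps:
Function('p')(t, C) = Mul(-3, C)
u = Rational(-1, 34) (u = Mul(4, Pow(-136, -1)) = Mul(4, Rational(-1, 136)) = Rational(-1, 34) ≈ -0.029412)
Add(Function('p')(-34, 163), Mul(-1, u)) = Add(Mul(-3, 163), Mul(-1, Rational(-1, 34))) = Add(-489, Rational(1, 34)) = Rational(-16625, 34)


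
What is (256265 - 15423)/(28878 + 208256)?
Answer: 120421/118567 ≈ 1.0156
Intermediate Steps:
(256265 - 15423)/(28878 + 208256) = 240842/237134 = 240842*(1/237134) = 120421/118567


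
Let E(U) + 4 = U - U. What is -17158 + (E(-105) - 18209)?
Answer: -35371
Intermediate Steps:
E(U) = -4 (E(U) = -4 + (U - U) = -4 + 0 = -4)
-17158 + (E(-105) - 18209) = -17158 + (-4 - 18209) = -17158 - 18213 = -35371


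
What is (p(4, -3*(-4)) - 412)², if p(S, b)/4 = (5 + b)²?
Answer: 553536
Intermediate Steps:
p(S, b) = 4*(5 + b)²
(p(4, -3*(-4)) - 412)² = (4*(5 - 3*(-4))² - 412)² = (4*(5 + 12)² - 412)² = (4*17² - 412)² = (4*289 - 412)² = (1156 - 412)² = 744² = 553536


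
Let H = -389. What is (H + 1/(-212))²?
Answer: 6801135961/44944 ≈ 1.5132e+5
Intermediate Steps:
(H + 1/(-212))² = (-389 + 1/(-212))² = (-389 - 1/212)² = (-82469/212)² = 6801135961/44944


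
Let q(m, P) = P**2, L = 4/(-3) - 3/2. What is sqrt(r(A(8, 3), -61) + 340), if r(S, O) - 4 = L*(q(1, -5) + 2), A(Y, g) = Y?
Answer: sqrt(1070)/2 ≈ 16.355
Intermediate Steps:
L = -17/6 (L = 4*(-1/3) - 3*1/2 = -4/3 - 3/2 = -17/6 ≈ -2.8333)
r(S, O) = -145/2 (r(S, O) = 4 - 17*((-5)**2 + 2)/6 = 4 - 17*(25 + 2)/6 = 4 - 17/6*27 = 4 - 153/2 = -145/2)
sqrt(r(A(8, 3), -61) + 340) = sqrt(-145/2 + 340) = sqrt(535/2) = sqrt(1070)/2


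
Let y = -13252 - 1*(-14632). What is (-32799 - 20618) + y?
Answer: -52037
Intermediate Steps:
y = 1380 (y = -13252 + 14632 = 1380)
(-32799 - 20618) + y = (-32799 - 20618) + 1380 = -53417 + 1380 = -52037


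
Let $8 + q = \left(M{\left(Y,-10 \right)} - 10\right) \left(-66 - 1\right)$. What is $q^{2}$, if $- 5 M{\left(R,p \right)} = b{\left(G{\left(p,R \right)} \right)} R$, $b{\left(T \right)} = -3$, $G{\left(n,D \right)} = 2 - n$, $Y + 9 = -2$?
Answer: $\frac{30481441}{25} \approx 1.2193 \cdot 10^{6}$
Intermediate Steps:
$Y = -11$ ($Y = -9 - 2 = -11$)
$M{\left(R,p \right)} = \frac{3 R}{5}$ ($M{\left(R,p \right)} = - \frac{\left(-3\right) R}{5} = \frac{3 R}{5}$)
$q = \frac{5521}{5}$ ($q = -8 + \left(\frac{3}{5} \left(-11\right) - 10\right) \left(-66 - 1\right) = -8 + \left(- \frac{33}{5} - 10\right) \left(-67\right) = -8 - - \frac{5561}{5} = -8 + \frac{5561}{5} = \frac{5521}{5} \approx 1104.2$)
$q^{2} = \left(\frac{5521}{5}\right)^{2} = \frac{30481441}{25}$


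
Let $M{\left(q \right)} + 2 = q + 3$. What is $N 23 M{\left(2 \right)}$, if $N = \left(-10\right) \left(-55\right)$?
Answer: $37950$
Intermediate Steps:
$M{\left(q \right)} = 1 + q$ ($M{\left(q \right)} = -2 + \left(q + 3\right) = -2 + \left(3 + q\right) = 1 + q$)
$N = 550$
$N 23 M{\left(2 \right)} = 550 \cdot 23 \left(1 + 2\right) = 550 \cdot 23 \cdot 3 = 550 \cdot 69 = 37950$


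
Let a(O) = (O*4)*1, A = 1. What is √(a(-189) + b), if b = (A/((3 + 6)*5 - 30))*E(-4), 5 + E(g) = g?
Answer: I*√18915/5 ≈ 27.506*I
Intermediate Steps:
E(g) = -5 + g
a(O) = 4*O (a(O) = (4*O)*1 = 4*O)
b = -⅗ (b = (1/((3 + 6)*5 - 30))*(-5 - 4) = (1/(9*5 - 30))*(-9) = (1/(45 - 30))*(-9) = (1/15)*(-9) = -⅗ ≈ -0.60000)
√(a(-189) + b) = √(4*(-189) - ⅗) = √(-756 - ⅗) = √(-3783/5) = I*√18915/5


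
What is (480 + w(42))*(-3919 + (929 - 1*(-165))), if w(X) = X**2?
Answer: -6339300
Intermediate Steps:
(480 + w(42))*(-3919 + (929 - 1*(-165))) = (480 + 42**2)*(-3919 + (929 - 1*(-165))) = (480 + 1764)*(-3919 + (929 + 165)) = 2244*(-3919 + 1094) = 2244*(-2825) = -6339300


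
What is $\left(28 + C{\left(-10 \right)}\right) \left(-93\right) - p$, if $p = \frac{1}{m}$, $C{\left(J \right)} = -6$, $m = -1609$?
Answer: $- \frac{3292013}{1609} \approx -2046.0$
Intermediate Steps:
$p = - \frac{1}{1609}$ ($p = \frac{1}{-1609} = - \frac{1}{1609} \approx -0.0006215$)
$\left(28 + C{\left(-10 \right)}\right) \left(-93\right) - p = \left(28 - 6\right) \left(-93\right) - - \frac{1}{1609} = 22 \left(-93\right) + \frac{1}{1609} = -2046 + \frac{1}{1609} = - \frac{3292013}{1609}$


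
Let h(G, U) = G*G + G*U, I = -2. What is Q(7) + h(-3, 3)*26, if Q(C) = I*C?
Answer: -14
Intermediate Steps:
h(G, U) = G² + G*U
Q(C) = -2*C
Q(7) + h(-3, 3)*26 = -2*7 - 3*(-3 + 3)*26 = -14 - 3*0*26 = -14 + 0*26 = -14 + 0 = -14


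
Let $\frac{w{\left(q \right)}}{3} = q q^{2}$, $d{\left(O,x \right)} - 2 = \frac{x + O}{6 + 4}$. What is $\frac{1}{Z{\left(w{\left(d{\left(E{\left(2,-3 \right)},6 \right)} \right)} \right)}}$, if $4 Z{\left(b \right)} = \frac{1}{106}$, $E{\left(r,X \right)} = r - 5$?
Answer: $424$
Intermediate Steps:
$E{\left(r,X \right)} = -5 + r$
$d{\left(O,x \right)} = 2 + \frac{O}{10} + \frac{x}{10}$ ($d{\left(O,x \right)} = 2 + \frac{x + O}{6 + 4} = 2 + \frac{O + x}{10} = 2 + \left(O + x\right) \frac{1}{10} = 2 + \left(\frac{O}{10} + \frac{x}{10}\right) = 2 + \frac{O}{10} + \frac{x}{10}$)
$w{\left(q \right)} = 3 q^{3}$ ($w{\left(q \right)} = 3 q q^{2} = 3 q^{3}$)
$Z{\left(b \right)} = \frac{1}{424}$ ($Z{\left(b \right)} = \frac{1}{4 \cdot 106} = \frac{1}{4} \cdot \frac{1}{106} = \frac{1}{424}$)
$\frac{1}{Z{\left(w{\left(d{\left(E{\left(2,-3 \right)},6 \right)} \right)} \right)}} = \frac{1}{\frac{1}{424}} = 424$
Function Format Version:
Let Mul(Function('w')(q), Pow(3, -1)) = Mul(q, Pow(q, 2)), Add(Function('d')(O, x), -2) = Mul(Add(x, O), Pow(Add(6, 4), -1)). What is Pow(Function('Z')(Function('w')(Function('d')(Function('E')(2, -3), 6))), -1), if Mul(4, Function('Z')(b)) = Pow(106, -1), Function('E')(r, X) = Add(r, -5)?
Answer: 424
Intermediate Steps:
Function('E')(r, X) = Add(-5, r)
Function('d')(O, x) = Add(2, Mul(Rational(1, 10), O), Mul(Rational(1, 10), x)) (Function('d')(O, x) = Add(2, Mul(Add(x, O), Pow(Add(6, 4), -1))) = Add(2, Mul(Add(O, x), Pow(10, -1))) = Add(2, Mul(Add(O, x), Rational(1, 10))) = Add(2, Add(Mul(Rational(1, 10), O), Mul(Rational(1, 10), x))) = Add(2, Mul(Rational(1, 10), O), Mul(Rational(1, 10), x)))
Function('w')(q) = Mul(3, Pow(q, 3)) (Function('w')(q) = Mul(3, Mul(q, Pow(q, 2))) = Mul(3, Pow(q, 3)))
Function('Z')(b) = Rational(1, 424) (Function('Z')(b) = Mul(Rational(1, 4), Pow(106, -1)) = Mul(Rational(1, 4), Rational(1, 106)) = Rational(1, 424))
Pow(Function('Z')(Function('w')(Function('d')(Function('E')(2, -3), 6))), -1) = Pow(Rational(1, 424), -1) = 424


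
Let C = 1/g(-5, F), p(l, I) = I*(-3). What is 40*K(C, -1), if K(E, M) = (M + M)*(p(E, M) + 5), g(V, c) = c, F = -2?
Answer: -640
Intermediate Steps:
p(l, I) = -3*I
C = -½ (C = 1/(-2) = -½ ≈ -0.50000)
K(E, M) = 2*M*(5 - 3*M) (K(E, M) = (M + M)*(-3*M + 5) = (2*M)*(5 - 3*M) = 2*M*(5 - 3*M))
40*K(C, -1) = 40*(2*(-1)*(5 - 3*(-1))) = 40*(2*(-1)*(5 + 3)) = 40*(2*(-1)*8) = 40*(-16) = -640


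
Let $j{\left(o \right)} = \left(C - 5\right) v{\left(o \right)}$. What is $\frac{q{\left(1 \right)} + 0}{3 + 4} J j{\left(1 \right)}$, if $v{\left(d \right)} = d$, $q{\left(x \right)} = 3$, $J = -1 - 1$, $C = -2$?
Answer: $6$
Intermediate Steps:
$J = -2$ ($J = -1 - 1 = -2$)
$j{\left(o \right)} = - 7 o$ ($j{\left(o \right)} = \left(-2 - 5\right) o = - 7 o$)
$\frac{q{\left(1 \right)} + 0}{3 + 4} J j{\left(1 \right)} = \frac{3 + 0}{3 + 4} \left(-2\right) \left(\left(-7\right) 1\right) = \frac{3}{7} \left(-2\right) \left(-7\right) = \left(- \frac{6}{7}\right) \left(-7\right) = 6$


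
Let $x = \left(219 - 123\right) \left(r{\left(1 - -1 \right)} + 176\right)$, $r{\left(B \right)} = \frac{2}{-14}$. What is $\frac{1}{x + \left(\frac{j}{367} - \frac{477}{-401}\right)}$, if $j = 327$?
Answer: $\frac{1030169}{17393750694} \approx 5.9226 \cdot 10^{-5}$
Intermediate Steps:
$r{\left(B \right)} = - \frac{1}{7}$ ($r{\left(B \right)} = 2 \left(- \frac{1}{14}\right) = - \frac{1}{7}$)
$x = \frac{118176}{7}$ ($x = \left(219 - 123\right) \left(- \frac{1}{7} + 176\right) = 96 \cdot \frac{1231}{7} = \frac{118176}{7} \approx 16882.0$)
$\frac{1}{x + \left(\frac{j}{367} - \frac{477}{-401}\right)} = \frac{1}{\frac{118176}{7} + \left(\frac{327}{367} - \frac{477}{-401}\right)} = \frac{1}{\frac{118176}{7} + \left(327 \cdot \frac{1}{367} - - \frac{477}{401}\right)} = \frac{1}{\frac{118176}{7} + \left(\frac{327}{367} + \frac{477}{401}\right)} = \frac{1}{\frac{118176}{7} + \frac{306186}{147167}} = \frac{1}{\frac{17393750694}{1030169}} = \frac{1030169}{17393750694}$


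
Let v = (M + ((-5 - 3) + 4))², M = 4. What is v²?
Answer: 0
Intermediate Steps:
v = 0 (v = (4 + ((-5 - 3) + 4))² = (4 + (-8 + 4))² = (4 - 4)² = 0² = 0)
v² = 0² = 0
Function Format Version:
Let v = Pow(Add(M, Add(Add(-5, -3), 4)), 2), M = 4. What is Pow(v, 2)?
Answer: 0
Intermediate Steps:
v = 0 (v = Pow(Add(4, Add(Add(-5, -3), 4)), 2) = Pow(Add(4, Add(-8, 4)), 2) = Pow(Add(4, -4), 2) = Pow(0, 2) = 0)
Pow(v, 2) = Pow(0, 2) = 0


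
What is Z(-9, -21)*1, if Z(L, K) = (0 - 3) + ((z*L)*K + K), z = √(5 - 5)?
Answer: -24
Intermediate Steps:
z = 0 (z = √0 = 0)
Z(L, K) = -3 + K (Z(L, K) = (0 - 3) + ((0*L)*K + K) = -3 + (0*K + K) = -3 + (0 + K) = -3 + K)
Z(-9, -21)*1 = (-3 - 21)*1 = -24*1 = -24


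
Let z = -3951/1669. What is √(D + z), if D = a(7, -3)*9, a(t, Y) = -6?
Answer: 3*I*√17446057/1669 ≈ 7.5078*I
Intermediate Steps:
D = -54 (D = -6*9 = -54)
z = -3951/1669 (z = -3951*1/1669 = -3951/1669 ≈ -2.3673)
√(D + z) = √(-54 - 3951/1669) = √(-94077/1669) = 3*I*√17446057/1669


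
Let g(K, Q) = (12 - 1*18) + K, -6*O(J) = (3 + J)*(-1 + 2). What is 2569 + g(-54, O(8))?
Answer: 2509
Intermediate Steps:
O(J) = -1/2 - J/6 (O(J) = -(3 + J)*(-1 + 2)/6 = -(3 + J)/6 = -1/2 - J/6)
g(K, Q) = -6 + K (g(K, Q) = (12 - 18) + K = -6 + K)
2569 + g(-54, O(8)) = 2569 + (-6 - 54) = 2569 - 60 = 2509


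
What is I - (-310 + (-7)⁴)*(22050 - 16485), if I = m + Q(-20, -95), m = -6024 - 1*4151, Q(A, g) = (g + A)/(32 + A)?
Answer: -139759195/12 ≈ -1.1647e+7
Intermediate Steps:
Q(A, g) = (A + g)/(32 + A)
m = -10175 (m = -6024 - 4151 = -10175)
I = -122215/12 (I = -10175 + (-20 - 95)/(32 - 20) = -10175 - 115/12 = -122215/12 ≈ -10185.)
I - (-310 + (-7)⁴)*(22050 - 16485) = -122215/12 - (-310 + (-7)⁴)*(22050 - 16485) = -122215/12 - (-310 + 2401)*5565 = -122215/12 - 2091*5565 = -122215/12 - 1*11636415 = -122215/12 - 11636415 = -139759195/12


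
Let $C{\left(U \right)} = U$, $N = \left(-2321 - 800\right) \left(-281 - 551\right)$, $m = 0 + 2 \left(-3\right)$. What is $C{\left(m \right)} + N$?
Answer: $2596666$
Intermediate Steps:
$m = -6$ ($m = 0 - 6 = -6$)
$N = 2596672$ ($N = \left(-3121\right) \left(-832\right) = 2596672$)
$C{\left(m \right)} + N = -6 + 2596672 = 2596666$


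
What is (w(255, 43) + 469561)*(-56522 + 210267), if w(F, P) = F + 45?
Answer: 72238779445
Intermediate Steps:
w(F, P) = 45 + F
(w(255, 43) + 469561)*(-56522 + 210267) = ((45 + 255) + 469561)*(-56522 + 210267) = (300 + 469561)*153745 = 469861*153745 = 72238779445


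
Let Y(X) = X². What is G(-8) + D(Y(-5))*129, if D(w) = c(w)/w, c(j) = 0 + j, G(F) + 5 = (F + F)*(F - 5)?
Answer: 332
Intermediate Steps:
G(F) = -5 + 2*F*(-5 + F) (G(F) = -5 + (F + F)*(F - 5) = -5 + (2*F)*(-5 + F) = -5 + 2*F*(-5 + F))
c(j) = j
D(w) = 1 (D(w) = w/w = 1)
G(-8) + D(Y(-5))*129 = (-5 - 10*(-8) + 2*(-8)²) + 1*129 = (-5 + 80 + 2*64) + 129 = (-5 + 80 + 128) + 129 = 203 + 129 = 332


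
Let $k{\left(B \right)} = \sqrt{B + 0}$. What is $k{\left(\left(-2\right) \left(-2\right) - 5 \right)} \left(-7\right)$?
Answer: $- 7 i \approx - 7.0 i$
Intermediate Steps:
$k{\left(B \right)} = \sqrt{B}$
$k{\left(\left(-2\right) \left(-2\right) - 5 \right)} \left(-7\right) = \sqrt{\left(-2\right) \left(-2\right) - 5} \left(-7\right) = \sqrt{4 - 5} \left(-7\right) = \sqrt{-1} \left(-7\right) = i \left(-7\right) = - 7 i$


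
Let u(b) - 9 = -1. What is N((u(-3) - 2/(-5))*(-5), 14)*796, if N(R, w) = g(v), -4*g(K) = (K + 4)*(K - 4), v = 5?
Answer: -1791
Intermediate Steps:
u(b) = 8 (u(b) = 9 - 1 = 8)
g(K) = -(-4 + K)*(4 + K)/4 (g(K) = -(K + 4)*(K - 4)/4 = -(4 + K)*(-4 + K)/4 = -(-4 + K)*(4 + K)/4)
N(R, w) = -9/4 (N(R, w) = 4 - ¼*5² = 4 - ¼*25 = 4 - 25/4 = -9/4)
N((u(-3) - 2/(-5))*(-5), 14)*796 = -9/4*796 = -1791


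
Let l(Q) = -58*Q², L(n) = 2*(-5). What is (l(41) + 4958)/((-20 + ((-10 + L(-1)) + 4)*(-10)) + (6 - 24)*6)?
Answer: -23135/8 ≈ -2891.9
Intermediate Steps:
L(n) = -10
(l(41) + 4958)/((-20 + ((-10 + L(-1)) + 4)*(-10)) + (6 - 24)*6) = (-58*41² + 4958)/((-20 + ((-10 - 10) + 4)*(-10)) + (6 - 24)*6) = (-58*1681 + 4958)/((-20 + (-20 + 4)*(-10)) - 18*6) = (-97498 + 4958)/((-20 - 16*(-10)) - 108) = -92540/((-20 + 160) - 108) = -92540/(140 - 108) = -92540/32 = -92540*1/32 = -23135/8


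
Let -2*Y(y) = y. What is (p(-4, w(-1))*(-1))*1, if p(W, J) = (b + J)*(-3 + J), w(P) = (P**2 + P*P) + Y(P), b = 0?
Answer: 5/4 ≈ 1.2500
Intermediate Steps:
Y(y) = -y/2
w(P) = 2*P**2 - P/2 (w(P) = (P**2 + P*P) - P/2 = (P**2 + P**2) - P/2 = 2*P**2 - P/2)
p(W, J) = J*(-3 + J) (p(W, J) = (0 + J)*(-3 + J) = J*(-3 + J))
(p(-4, w(-1))*(-1))*1 = ((((1/2)*(-1)*(-1 + 4*(-1)))*(-3 + (1/2)*(-1)*(-1 + 4*(-1))))*(-1))*1 = ((((1/2)*(-1)*(-1 - 4))*(-3 + (1/2)*(-1)*(-1 - 4)))*(-1))*1 = ((((1/2)*(-1)*(-5))*(-3 + (1/2)*(-1)*(-5)))*(-1))*1 = ((5*(-3 + 5/2)/2)*(-1))*1 = (((5/2)*(-1/2))*(-1))*1 = -5/4*(-1)*1 = (5/4)*1 = 5/4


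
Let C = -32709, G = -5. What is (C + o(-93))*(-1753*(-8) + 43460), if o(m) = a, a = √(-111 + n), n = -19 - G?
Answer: -1880244156 + 287420*I*√5 ≈ -1.8802e+9 + 6.4269e+5*I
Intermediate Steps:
n = -14 (n = -19 - 1*(-5) = -19 + 5 = -14)
a = 5*I*√5 (a = √(-111 - 14) = √(-125) = 5*I*√5 ≈ 11.18*I)
o(m) = 5*I*√5
(C + o(-93))*(-1753*(-8) + 43460) = (-32709 + 5*I*√5)*(-1753*(-8) + 43460) = (-32709 + 5*I*√5)*(14024 + 43460) = (-32709 + 5*I*√5)*57484 = -1880244156 + 287420*I*√5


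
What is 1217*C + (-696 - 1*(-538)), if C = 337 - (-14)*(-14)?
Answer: 171439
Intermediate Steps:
C = 141 (C = 337 - 1*196 = 337 - 196 = 141)
1217*C + (-696 - 1*(-538)) = 1217*141 + (-696 - 1*(-538)) = 171597 + (-696 + 538) = 171597 - 158 = 171439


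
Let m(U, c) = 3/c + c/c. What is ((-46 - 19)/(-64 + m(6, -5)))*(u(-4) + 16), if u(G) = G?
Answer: 650/53 ≈ 12.264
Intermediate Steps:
m(U, c) = 1 + 3/c (m(U, c) = 3/c + 1 = 1 + 3/c)
((-46 - 19)/(-64 + m(6, -5)))*(u(-4) + 16) = ((-46 - 19)/(-64 + (3 - 5)/(-5)))*(-4 + 16) = -65/(-64 - 1/5*(-2))*12 = -65/(-64 + 2/5)*12 = -65/(-318/5)*12 = -65*(-5/318)*12 = (325/318)*12 = 650/53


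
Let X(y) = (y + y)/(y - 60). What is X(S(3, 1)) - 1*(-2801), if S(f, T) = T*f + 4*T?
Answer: 148439/53 ≈ 2800.7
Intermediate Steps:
S(f, T) = 4*T + T*f
X(y) = 2*y/(-60 + y) (X(y) = (2*y)/(-60 + y) = 2*y/(-60 + y))
X(S(3, 1)) - 1*(-2801) = 2*(1*(4 + 3))/(-60 + 1*(4 + 3)) - 1*(-2801) = 2*(1*7)/(-60 + 1*7) + 2801 = 2*7/(-60 + 7) + 2801 = 2*7/(-53) + 2801 = 2*7*(-1/53) + 2801 = -14/53 + 2801 = 148439/53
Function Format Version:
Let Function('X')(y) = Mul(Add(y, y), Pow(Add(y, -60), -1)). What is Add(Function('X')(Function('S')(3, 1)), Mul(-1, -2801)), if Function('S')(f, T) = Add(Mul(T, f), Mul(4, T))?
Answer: Rational(148439, 53) ≈ 2800.7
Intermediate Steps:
Function('S')(f, T) = Add(Mul(4, T), Mul(T, f))
Function('X')(y) = Mul(2, y, Pow(Add(-60, y), -1)) (Function('X')(y) = Mul(Mul(2, y), Pow(Add(-60, y), -1)) = Mul(2, y, Pow(Add(-60, y), -1)))
Add(Function('X')(Function('S')(3, 1)), Mul(-1, -2801)) = Add(Mul(2, Mul(1, Add(4, 3)), Pow(Add(-60, Mul(1, Add(4, 3))), -1)), Mul(-1, -2801)) = Add(Mul(2, Mul(1, 7), Pow(Add(-60, Mul(1, 7)), -1)), 2801) = Add(Mul(2, 7, Pow(Add(-60, 7), -1)), 2801) = Add(Mul(2, 7, Pow(-53, -1)), 2801) = Add(Mul(2, 7, Rational(-1, 53)), 2801) = Add(Rational(-14, 53), 2801) = Rational(148439, 53)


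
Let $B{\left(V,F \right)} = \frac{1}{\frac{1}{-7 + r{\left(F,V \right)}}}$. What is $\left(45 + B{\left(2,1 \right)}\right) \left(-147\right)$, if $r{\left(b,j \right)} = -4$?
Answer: $-4998$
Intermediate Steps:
$B{\left(V,F \right)} = -11$ ($B{\left(V,F \right)} = \frac{1}{\frac{1}{-7 - 4}} = \frac{1}{\frac{1}{-11}} = \frac{1}{- \frac{1}{11}} = -11$)
$\left(45 + B{\left(2,1 \right)}\right) \left(-147\right) = \left(45 - 11\right) \left(-147\right) = 34 \left(-147\right) = -4998$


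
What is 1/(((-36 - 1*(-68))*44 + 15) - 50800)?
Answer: -1/49377 ≈ -2.0252e-5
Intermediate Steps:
1/(((-36 - 1*(-68))*44 + 15) - 50800) = 1/(((-36 + 68)*44 + 15) - 50800) = 1/((32*44 + 15) - 50800) = 1/((1408 + 15) - 50800) = 1/(1423 - 50800) = 1/(-49377) = -1/49377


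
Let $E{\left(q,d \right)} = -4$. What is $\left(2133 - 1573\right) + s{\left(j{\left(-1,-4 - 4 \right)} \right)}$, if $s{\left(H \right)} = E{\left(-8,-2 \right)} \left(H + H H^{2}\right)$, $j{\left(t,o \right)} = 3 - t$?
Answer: $288$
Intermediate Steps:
$s{\left(H \right)} = - 4 H - 4 H^{3}$ ($s{\left(H \right)} = - 4 \left(H + H H^{2}\right) = - 4 \left(H + H^{3}\right) = - 4 H - 4 H^{3}$)
$\left(2133 - 1573\right) + s{\left(j{\left(-1,-4 - 4 \right)} \right)} = \left(2133 - 1573\right) - 4 \left(3 - -1\right) \left(1 + \left(3 - -1\right)^{2}\right) = 560 - 4 \left(3 + 1\right) \left(1 + \left(3 + 1\right)^{2}\right) = 560 - 16 \left(1 + 4^{2}\right) = 560 - 16 \left(1 + 16\right) = 560 - 16 \cdot 17 = 560 - 272 = 288$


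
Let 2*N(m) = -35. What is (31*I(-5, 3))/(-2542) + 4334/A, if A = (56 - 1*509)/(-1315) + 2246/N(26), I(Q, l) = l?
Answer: -654976243/19322890 ≈ -33.896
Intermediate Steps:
N(m) = -35/2 (N(m) = (1/2)*(-35) = -35/2)
A = -235645/1841 (A = (56 - 1*509)/(-1315) + 2246/(-35/2) = (56 - 509)*(-1/1315) + 2246*(-2/35) = -453*(-1/1315) - 4492/35 = 453/1315 - 4492/35 = -235645/1841 ≈ -128.00)
(31*I(-5, 3))/(-2542) + 4334/A = (31*3)/(-2542) + 4334/(-235645/1841) = 93*(-1/2542) + 4334*(-1841/235645) = -3/82 - 7978894/235645 = -654976243/19322890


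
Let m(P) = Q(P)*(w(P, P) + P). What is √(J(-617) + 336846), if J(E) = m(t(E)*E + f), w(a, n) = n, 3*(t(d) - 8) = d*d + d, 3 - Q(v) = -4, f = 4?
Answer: I*√9846775626/3 ≈ 33077.0*I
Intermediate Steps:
Q(v) = 7 (Q(v) = 3 - 1*(-4) = 3 + 4 = 7)
t(d) = 8 + d/3 + d²/3 (t(d) = 8 + (d*d + d)/3 = 8 + (d² + d)/3 = 8 + (d + d²)/3 = 8 + (d/3 + d²/3) = 8 + d/3 + d²/3)
m(P) = 14*P (m(P) = 7*(P + P) = 7*(2*P) = 14*P)
J(E) = 56 + 14*E*(8 + E/3 + E²/3) (J(E) = 14*((8 + E/3 + E²/3)*E + 4) = 14*(E*(8 + E/3 + E²/3) + 4) = 14*(4 + E*(8 + E/3 + E²/3)) = 56 + 14*E*(8 + E/3 + E²/3))
√(J(-617) + 336846) = √((56 + (14/3)*(-617)*(24 - 617 + (-617)²)) + 336846) = √((56 + (14/3)*(-617)*(24 - 617 + 380689)) + 336846) = √((56 + (14/3)*(-617)*380096) + 336846) = √((56 - 3283269248/3) + 336846) = √(-3283269080/3 + 336846) = √(-3282258542/3) = I*√9846775626/3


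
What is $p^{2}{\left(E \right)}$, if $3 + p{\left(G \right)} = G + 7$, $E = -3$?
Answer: $1$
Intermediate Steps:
$p{\left(G \right)} = 4 + G$ ($p{\left(G \right)} = -3 + \left(G + 7\right) = -3 + \left(7 + G\right) = 4 + G$)
$p^{2}{\left(E \right)} = \left(4 - 3\right)^{2} = 1^{2} = 1$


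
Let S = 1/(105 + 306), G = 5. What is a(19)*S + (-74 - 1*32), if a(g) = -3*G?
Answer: -14527/137 ≈ -106.04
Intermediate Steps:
a(g) = -15 (a(g) = -3*5 = -15)
S = 1/411 ≈ 0.0024331
a(19)*S + (-74 - 1*32) = -15*1/411 + (-74 - 1*32) = -5/137 + (-74 - 32) = -5/137 - 106 = -14527/137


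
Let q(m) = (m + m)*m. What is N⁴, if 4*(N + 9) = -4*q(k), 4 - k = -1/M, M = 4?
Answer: 16983563041/4096 ≈ 4.1464e+6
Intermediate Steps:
k = 17/4 (k = 4 - (-1)/4 = 4 - 1*(-¼) = 4 + ¼ = 17/4 ≈ 4.2500)
q(m) = 2*m² (q(m) = (2*m)*m = 2*m²)
N = -361/8 (N = -9 + (-8*(17/4)²)/4 = -9 + (-8*289/16)/4 = -9 + (-4*289/8)/4 = -9 + (¼)*(-289/2) = -9 - 289/8 = -361/8 ≈ -45.125)
N⁴ = (-361/8)⁴ = 16983563041/4096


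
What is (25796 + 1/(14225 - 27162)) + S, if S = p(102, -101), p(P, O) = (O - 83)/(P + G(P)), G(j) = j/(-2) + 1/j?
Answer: 1736117192137/67311211 ≈ 25792.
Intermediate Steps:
G(j) = 1/j - j/2 (G(j) = j*(-½) + 1/j = -j/2 + 1/j = 1/j - j/2)
p(P, O) = (-83 + O)/(1/P + P/2) (p(P, O) = (O - 83)/(P + (1/P - P/2)) = (-83 + O)/(1/P + P/2))
S = -18768/5203 (S = 2*102*(-83 - 101)/(2 + 102²) = 2*102*(-184)/(2 + 10404) = 2*102*(-184)/10406 = 2*102*(1/10406)*(-184) = -18768/5203 ≈ -3.6072)
(25796 + 1/(14225 - 27162)) + S = (25796 + 1/(14225 - 27162)) - 18768/5203 = (25796 + 1/(-12937)) - 18768/5203 = (25796 - 1/12937) - 18768/5203 = 333722851/12937 - 18768/5203 = 1736117192137/67311211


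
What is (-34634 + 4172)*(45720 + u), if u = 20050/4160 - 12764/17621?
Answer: -5105019691903431/3665168 ≈ -1.3928e+9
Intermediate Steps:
u = 30020281/7330336 (u = 20050*(1/4160) - 12764*1/17621 = 2005/416 - 12764/17621 = 30020281/7330336 ≈ 4.0954)
(-34634 + 4172)*(45720 + u) = (-34634 + 4172)*(45720 + 30020281/7330336) = -30462*335172982201/7330336 = -5105019691903431/3665168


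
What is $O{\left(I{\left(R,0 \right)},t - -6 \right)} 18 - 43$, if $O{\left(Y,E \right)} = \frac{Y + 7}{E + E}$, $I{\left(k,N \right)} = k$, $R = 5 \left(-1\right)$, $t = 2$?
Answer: $- \frac{163}{4} \approx -40.75$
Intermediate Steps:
$R = -5$
$O{\left(Y,E \right)} = \frac{7 + Y}{2 E}$
$O{\left(I{\left(R,0 \right)},t - -6 \right)} 18 - 43 = \frac{7 - 5}{2 \left(2 - -6\right)} 18 - 43 = \frac{1}{2} \frac{1}{2 + 6} \cdot 2 \cdot 18 - 43 = \frac{1}{2} \cdot \frac{1}{8} \cdot 2 \cdot 18 - 43 = \frac{1}{8} \cdot 18 - 43 = \frac{9}{4} - 43 = - \frac{163}{4}$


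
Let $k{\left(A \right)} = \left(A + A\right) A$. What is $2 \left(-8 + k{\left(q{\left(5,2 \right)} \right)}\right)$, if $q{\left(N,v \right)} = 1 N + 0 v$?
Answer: $84$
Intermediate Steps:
$q{\left(N,v \right)} = N$ ($q{\left(N,v \right)} = N + 0 = N$)
$k{\left(A \right)} = 2 A^{2}$ ($k{\left(A \right)} = 2 A A = 2 A^{2}$)
$2 \left(-8 + k{\left(q{\left(5,2 \right)} \right)}\right) = 2 \left(-8 + 2 \cdot 5^{2}\right) = 2 \left(-8 + 2 \cdot 25\right) = 2 \left(-8 + 50\right) = 2 \cdot 42 = 84$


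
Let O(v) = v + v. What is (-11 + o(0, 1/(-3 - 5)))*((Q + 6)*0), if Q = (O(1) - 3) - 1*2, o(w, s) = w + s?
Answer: 0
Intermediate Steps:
O(v) = 2*v
o(w, s) = s + w
Q = -3 (Q = (2*1 - 3) - 1*2 = (2 - 3) - 2 = -1 - 2 = -3)
(-11 + o(0, 1/(-3 - 5)))*((Q + 6)*0) = (-11 + (1/(-3 - 5) + 0))*((-3 + 6)*0) = (-11 + (1/(-8) + 0))*(3*0) = (-11 + (-⅛ + 0))*0 = (-11 - ⅛)*0 = -89/8*0 = 0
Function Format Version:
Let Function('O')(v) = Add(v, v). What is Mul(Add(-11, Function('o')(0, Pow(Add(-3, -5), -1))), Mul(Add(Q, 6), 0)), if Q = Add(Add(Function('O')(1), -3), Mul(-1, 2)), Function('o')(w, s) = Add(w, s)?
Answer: 0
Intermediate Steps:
Function('O')(v) = Mul(2, v)
Function('o')(w, s) = Add(s, w)
Q = -3 (Q = Add(Add(Mul(2, 1), -3), Mul(-1, 2)) = Add(Add(2, -3), -2) = Add(-1, -2) = -3)
Mul(Add(-11, Function('o')(0, Pow(Add(-3, -5), -1))), Mul(Add(Q, 6), 0)) = Mul(Add(-11, Add(Pow(Add(-3, -5), -1), 0)), Mul(Add(-3, 6), 0)) = Mul(Add(-11, Add(Pow(-8, -1), 0)), Mul(3, 0)) = Mul(Add(-11, Add(Rational(-1, 8), 0)), 0) = Mul(Add(-11, Rational(-1, 8)), 0) = Mul(Rational(-89, 8), 0) = 0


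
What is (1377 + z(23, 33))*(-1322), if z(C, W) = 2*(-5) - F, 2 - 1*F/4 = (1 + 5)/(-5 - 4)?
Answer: -5379218/3 ≈ -1.7931e+6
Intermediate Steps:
F = 32/3 (F = 8 - 4*(1 + 5)/(-5 - 4) = 8 - 24/(-9) = 8 - 24*(-1)/9 = 8 - 4*(-2/3) = 8 + 8/3 = 32/3 ≈ 10.667)
z(C, W) = -62/3 (z(C, W) = 2*(-5) - 1*32/3 = -10 - 32/3 = -62/3)
(1377 + z(23, 33))*(-1322) = (1377 - 62/3)*(-1322) = (4069/3)*(-1322) = -5379218/3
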